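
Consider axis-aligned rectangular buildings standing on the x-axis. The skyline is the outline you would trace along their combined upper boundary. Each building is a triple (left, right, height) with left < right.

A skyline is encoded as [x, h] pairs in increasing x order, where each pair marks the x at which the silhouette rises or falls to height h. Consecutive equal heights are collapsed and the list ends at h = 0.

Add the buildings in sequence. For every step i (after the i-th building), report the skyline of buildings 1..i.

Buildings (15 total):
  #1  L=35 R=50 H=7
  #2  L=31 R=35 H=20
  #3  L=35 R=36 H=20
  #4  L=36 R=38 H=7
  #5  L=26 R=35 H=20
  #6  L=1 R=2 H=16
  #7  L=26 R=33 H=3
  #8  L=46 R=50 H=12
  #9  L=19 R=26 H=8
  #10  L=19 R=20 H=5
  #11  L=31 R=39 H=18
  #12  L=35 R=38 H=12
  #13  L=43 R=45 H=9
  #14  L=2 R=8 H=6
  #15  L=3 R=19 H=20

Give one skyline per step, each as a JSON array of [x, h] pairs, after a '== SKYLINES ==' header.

== SKYLINES ==
[[35,7],[50,0]]
[[31,20],[35,7],[50,0]]
[[31,20],[36,7],[50,0]]
[[31,20],[36,7],[50,0]]
[[26,20],[36,7],[50,0]]
[[1,16],[2,0],[26,20],[36,7],[50,0]]
[[1,16],[2,0],[26,20],[36,7],[50,0]]
[[1,16],[2,0],[26,20],[36,7],[46,12],[50,0]]
[[1,16],[2,0],[19,8],[26,20],[36,7],[46,12],[50,0]]
[[1,16],[2,0],[19,8],[26,20],[36,7],[46,12],[50,0]]
[[1,16],[2,0],[19,8],[26,20],[36,18],[39,7],[46,12],[50,0]]
[[1,16],[2,0],[19,8],[26,20],[36,18],[39,7],[46,12],[50,0]]
[[1,16],[2,0],[19,8],[26,20],[36,18],[39,7],[43,9],[45,7],[46,12],[50,0]]
[[1,16],[2,6],[8,0],[19,8],[26,20],[36,18],[39,7],[43,9],[45,7],[46,12],[50,0]]
[[1,16],[2,6],[3,20],[19,8],[26,20],[36,18],[39,7],[43,9],[45,7],[46,12],[50,0]]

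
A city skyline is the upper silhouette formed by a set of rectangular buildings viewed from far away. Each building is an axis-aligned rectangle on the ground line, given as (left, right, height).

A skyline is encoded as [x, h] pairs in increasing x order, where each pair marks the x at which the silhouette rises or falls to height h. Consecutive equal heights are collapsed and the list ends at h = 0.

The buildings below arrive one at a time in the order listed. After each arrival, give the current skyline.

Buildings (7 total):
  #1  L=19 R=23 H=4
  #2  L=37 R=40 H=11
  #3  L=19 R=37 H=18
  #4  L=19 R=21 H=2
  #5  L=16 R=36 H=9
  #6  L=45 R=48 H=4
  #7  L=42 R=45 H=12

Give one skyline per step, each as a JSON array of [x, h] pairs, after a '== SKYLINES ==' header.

== SKYLINES ==
[[19,4],[23,0]]
[[19,4],[23,0],[37,11],[40,0]]
[[19,18],[37,11],[40,0]]
[[19,18],[37,11],[40,0]]
[[16,9],[19,18],[37,11],[40,0]]
[[16,9],[19,18],[37,11],[40,0],[45,4],[48,0]]
[[16,9],[19,18],[37,11],[40,0],[42,12],[45,4],[48,0]]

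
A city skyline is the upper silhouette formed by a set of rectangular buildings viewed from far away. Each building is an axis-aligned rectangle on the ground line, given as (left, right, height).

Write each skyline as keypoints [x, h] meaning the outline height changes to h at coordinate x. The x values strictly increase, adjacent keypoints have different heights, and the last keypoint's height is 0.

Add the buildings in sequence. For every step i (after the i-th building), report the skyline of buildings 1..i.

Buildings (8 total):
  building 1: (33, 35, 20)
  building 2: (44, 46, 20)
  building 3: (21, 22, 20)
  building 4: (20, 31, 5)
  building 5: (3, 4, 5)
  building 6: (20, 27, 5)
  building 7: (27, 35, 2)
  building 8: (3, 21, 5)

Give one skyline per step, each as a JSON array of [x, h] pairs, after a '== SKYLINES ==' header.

== SKYLINES ==
[[33,20],[35,0]]
[[33,20],[35,0],[44,20],[46,0]]
[[21,20],[22,0],[33,20],[35,0],[44,20],[46,0]]
[[20,5],[21,20],[22,5],[31,0],[33,20],[35,0],[44,20],[46,0]]
[[3,5],[4,0],[20,5],[21,20],[22,5],[31,0],[33,20],[35,0],[44,20],[46,0]]
[[3,5],[4,0],[20,5],[21,20],[22,5],[31,0],[33,20],[35,0],[44,20],[46,0]]
[[3,5],[4,0],[20,5],[21,20],[22,5],[31,2],[33,20],[35,0],[44,20],[46,0]]
[[3,5],[21,20],[22,5],[31,2],[33,20],[35,0],[44,20],[46,0]]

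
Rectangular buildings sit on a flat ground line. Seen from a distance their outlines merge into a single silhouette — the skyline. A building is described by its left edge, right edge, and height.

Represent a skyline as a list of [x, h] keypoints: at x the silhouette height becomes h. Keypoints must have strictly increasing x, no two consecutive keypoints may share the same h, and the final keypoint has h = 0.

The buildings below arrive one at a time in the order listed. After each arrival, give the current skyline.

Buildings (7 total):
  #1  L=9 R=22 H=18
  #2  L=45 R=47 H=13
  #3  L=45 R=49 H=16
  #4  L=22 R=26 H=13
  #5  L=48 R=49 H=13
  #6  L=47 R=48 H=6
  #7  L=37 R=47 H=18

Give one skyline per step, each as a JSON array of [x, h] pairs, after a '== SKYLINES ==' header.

== SKYLINES ==
[[9,18],[22,0]]
[[9,18],[22,0],[45,13],[47,0]]
[[9,18],[22,0],[45,16],[49,0]]
[[9,18],[22,13],[26,0],[45,16],[49,0]]
[[9,18],[22,13],[26,0],[45,16],[49,0]]
[[9,18],[22,13],[26,0],[45,16],[49,0]]
[[9,18],[22,13],[26,0],[37,18],[47,16],[49,0]]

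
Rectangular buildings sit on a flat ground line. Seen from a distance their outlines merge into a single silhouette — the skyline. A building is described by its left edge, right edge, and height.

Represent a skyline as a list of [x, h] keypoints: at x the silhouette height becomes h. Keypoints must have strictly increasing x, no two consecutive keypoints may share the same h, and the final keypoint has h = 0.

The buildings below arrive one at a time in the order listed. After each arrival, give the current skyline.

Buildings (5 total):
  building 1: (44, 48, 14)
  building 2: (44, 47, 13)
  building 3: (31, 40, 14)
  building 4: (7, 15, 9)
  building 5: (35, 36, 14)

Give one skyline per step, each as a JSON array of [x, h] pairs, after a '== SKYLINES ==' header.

== SKYLINES ==
[[44,14],[48,0]]
[[44,14],[48,0]]
[[31,14],[40,0],[44,14],[48,0]]
[[7,9],[15,0],[31,14],[40,0],[44,14],[48,0]]
[[7,9],[15,0],[31,14],[40,0],[44,14],[48,0]]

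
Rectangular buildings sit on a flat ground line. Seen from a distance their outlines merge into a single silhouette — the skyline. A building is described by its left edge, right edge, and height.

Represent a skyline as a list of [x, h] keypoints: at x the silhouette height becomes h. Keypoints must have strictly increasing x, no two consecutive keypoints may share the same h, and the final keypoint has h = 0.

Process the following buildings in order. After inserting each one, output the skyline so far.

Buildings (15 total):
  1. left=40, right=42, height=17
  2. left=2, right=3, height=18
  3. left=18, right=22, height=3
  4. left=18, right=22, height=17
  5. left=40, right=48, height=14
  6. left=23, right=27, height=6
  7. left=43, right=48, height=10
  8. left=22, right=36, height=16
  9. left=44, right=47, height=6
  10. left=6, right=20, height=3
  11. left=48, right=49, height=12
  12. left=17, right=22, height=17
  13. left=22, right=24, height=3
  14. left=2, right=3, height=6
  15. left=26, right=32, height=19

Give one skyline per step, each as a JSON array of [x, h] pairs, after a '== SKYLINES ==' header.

== SKYLINES ==
[[40,17],[42,0]]
[[2,18],[3,0],[40,17],[42,0]]
[[2,18],[3,0],[18,3],[22,0],[40,17],[42,0]]
[[2,18],[3,0],[18,17],[22,0],[40,17],[42,0]]
[[2,18],[3,0],[18,17],[22,0],[40,17],[42,14],[48,0]]
[[2,18],[3,0],[18,17],[22,0],[23,6],[27,0],[40,17],[42,14],[48,0]]
[[2,18],[3,0],[18,17],[22,0],[23,6],[27,0],[40,17],[42,14],[48,0]]
[[2,18],[3,0],[18,17],[22,16],[36,0],[40,17],[42,14],[48,0]]
[[2,18],[3,0],[18,17],[22,16],[36,0],[40,17],[42,14],[48,0]]
[[2,18],[3,0],[6,3],[18,17],[22,16],[36,0],[40,17],[42,14],[48,0]]
[[2,18],[3,0],[6,3],[18,17],[22,16],[36,0],[40,17],[42,14],[48,12],[49,0]]
[[2,18],[3,0],[6,3],[17,17],[22,16],[36,0],[40,17],[42,14],[48,12],[49,0]]
[[2,18],[3,0],[6,3],[17,17],[22,16],[36,0],[40,17],[42,14],[48,12],[49,0]]
[[2,18],[3,0],[6,3],[17,17],[22,16],[36,0],[40,17],[42,14],[48,12],[49,0]]
[[2,18],[3,0],[6,3],[17,17],[22,16],[26,19],[32,16],[36,0],[40,17],[42,14],[48,12],[49,0]]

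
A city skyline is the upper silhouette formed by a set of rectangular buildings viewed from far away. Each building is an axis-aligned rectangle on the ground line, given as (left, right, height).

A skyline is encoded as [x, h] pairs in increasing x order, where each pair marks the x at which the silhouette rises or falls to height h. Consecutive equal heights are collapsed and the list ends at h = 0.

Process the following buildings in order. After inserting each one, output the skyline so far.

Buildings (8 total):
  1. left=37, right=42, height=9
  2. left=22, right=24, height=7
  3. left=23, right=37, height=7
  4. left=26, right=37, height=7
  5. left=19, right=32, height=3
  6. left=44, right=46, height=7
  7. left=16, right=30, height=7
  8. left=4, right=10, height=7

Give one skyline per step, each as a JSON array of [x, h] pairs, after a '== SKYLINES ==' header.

== SKYLINES ==
[[37,9],[42,0]]
[[22,7],[24,0],[37,9],[42,0]]
[[22,7],[37,9],[42,0]]
[[22,7],[37,9],[42,0]]
[[19,3],[22,7],[37,9],[42,0]]
[[19,3],[22,7],[37,9],[42,0],[44,7],[46,0]]
[[16,7],[37,9],[42,0],[44,7],[46,0]]
[[4,7],[10,0],[16,7],[37,9],[42,0],[44,7],[46,0]]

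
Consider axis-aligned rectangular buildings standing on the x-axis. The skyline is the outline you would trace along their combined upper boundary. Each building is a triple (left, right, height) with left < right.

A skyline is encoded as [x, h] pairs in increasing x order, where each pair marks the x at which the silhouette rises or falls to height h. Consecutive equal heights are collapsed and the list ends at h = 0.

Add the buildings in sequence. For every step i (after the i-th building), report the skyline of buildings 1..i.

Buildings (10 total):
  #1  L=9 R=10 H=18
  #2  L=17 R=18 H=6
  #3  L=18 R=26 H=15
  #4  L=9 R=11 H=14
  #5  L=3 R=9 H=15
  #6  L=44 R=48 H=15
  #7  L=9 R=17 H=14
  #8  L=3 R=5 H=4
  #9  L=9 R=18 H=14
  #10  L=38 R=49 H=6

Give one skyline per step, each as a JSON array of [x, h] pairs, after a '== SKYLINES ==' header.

== SKYLINES ==
[[9,18],[10,0]]
[[9,18],[10,0],[17,6],[18,0]]
[[9,18],[10,0],[17,6],[18,15],[26,0]]
[[9,18],[10,14],[11,0],[17,6],[18,15],[26,0]]
[[3,15],[9,18],[10,14],[11,0],[17,6],[18,15],[26,0]]
[[3,15],[9,18],[10,14],[11,0],[17,6],[18,15],[26,0],[44,15],[48,0]]
[[3,15],[9,18],[10,14],[17,6],[18,15],[26,0],[44,15],[48,0]]
[[3,15],[9,18],[10,14],[17,6],[18,15],[26,0],[44,15],[48,0]]
[[3,15],[9,18],[10,14],[18,15],[26,0],[44,15],[48,0]]
[[3,15],[9,18],[10,14],[18,15],[26,0],[38,6],[44,15],[48,6],[49,0]]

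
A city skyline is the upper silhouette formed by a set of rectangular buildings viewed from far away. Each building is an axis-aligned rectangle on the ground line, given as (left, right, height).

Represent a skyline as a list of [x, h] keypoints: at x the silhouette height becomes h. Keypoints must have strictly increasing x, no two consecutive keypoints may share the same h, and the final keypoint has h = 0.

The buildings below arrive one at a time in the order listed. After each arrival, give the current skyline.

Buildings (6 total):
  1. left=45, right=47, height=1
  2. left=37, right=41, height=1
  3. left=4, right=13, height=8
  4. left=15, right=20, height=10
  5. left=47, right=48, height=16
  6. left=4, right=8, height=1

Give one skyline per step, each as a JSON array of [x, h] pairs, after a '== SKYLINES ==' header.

== SKYLINES ==
[[45,1],[47,0]]
[[37,1],[41,0],[45,1],[47,0]]
[[4,8],[13,0],[37,1],[41,0],[45,1],[47,0]]
[[4,8],[13,0],[15,10],[20,0],[37,1],[41,0],[45,1],[47,0]]
[[4,8],[13,0],[15,10],[20,0],[37,1],[41,0],[45,1],[47,16],[48,0]]
[[4,8],[13,0],[15,10],[20,0],[37,1],[41,0],[45,1],[47,16],[48,0]]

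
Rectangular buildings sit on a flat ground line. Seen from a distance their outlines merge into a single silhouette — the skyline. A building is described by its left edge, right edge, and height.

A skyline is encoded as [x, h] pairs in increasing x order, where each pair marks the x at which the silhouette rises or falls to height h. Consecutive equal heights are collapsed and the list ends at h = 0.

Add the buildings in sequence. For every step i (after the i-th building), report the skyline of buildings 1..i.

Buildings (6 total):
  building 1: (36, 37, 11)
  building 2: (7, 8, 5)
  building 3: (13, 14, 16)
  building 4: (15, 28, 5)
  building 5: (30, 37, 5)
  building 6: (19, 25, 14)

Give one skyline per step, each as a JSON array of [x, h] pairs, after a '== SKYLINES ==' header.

== SKYLINES ==
[[36,11],[37,0]]
[[7,5],[8,0],[36,11],[37,0]]
[[7,5],[8,0],[13,16],[14,0],[36,11],[37,0]]
[[7,5],[8,0],[13,16],[14,0],[15,5],[28,0],[36,11],[37,0]]
[[7,5],[8,0],[13,16],[14,0],[15,5],[28,0],[30,5],[36,11],[37,0]]
[[7,5],[8,0],[13,16],[14,0],[15,5],[19,14],[25,5],[28,0],[30,5],[36,11],[37,0]]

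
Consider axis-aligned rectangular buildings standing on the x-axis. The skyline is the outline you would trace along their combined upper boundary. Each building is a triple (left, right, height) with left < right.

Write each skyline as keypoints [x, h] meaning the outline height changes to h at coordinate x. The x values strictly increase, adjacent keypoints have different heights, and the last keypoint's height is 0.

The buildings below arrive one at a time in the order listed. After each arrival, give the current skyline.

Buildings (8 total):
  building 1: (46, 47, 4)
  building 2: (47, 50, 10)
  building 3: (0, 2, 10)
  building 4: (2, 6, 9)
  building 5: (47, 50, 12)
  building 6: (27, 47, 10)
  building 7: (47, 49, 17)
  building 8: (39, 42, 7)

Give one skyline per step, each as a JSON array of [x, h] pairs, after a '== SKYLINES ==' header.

== SKYLINES ==
[[46,4],[47,0]]
[[46,4],[47,10],[50,0]]
[[0,10],[2,0],[46,4],[47,10],[50,0]]
[[0,10],[2,9],[6,0],[46,4],[47,10],[50,0]]
[[0,10],[2,9],[6,0],[46,4],[47,12],[50,0]]
[[0,10],[2,9],[6,0],[27,10],[47,12],[50,0]]
[[0,10],[2,9],[6,0],[27,10],[47,17],[49,12],[50,0]]
[[0,10],[2,9],[6,0],[27,10],[47,17],[49,12],[50,0]]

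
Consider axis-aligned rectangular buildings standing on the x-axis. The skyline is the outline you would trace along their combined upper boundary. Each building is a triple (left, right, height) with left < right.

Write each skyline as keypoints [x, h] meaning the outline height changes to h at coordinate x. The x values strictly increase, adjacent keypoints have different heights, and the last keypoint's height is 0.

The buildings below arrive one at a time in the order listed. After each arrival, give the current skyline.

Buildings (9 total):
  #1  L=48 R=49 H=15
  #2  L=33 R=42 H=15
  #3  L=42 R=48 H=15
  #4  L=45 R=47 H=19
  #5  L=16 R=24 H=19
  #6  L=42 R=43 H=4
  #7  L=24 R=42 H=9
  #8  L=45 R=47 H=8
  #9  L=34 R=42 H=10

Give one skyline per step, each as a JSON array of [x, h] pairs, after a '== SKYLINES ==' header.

== SKYLINES ==
[[48,15],[49,0]]
[[33,15],[42,0],[48,15],[49,0]]
[[33,15],[49,0]]
[[33,15],[45,19],[47,15],[49,0]]
[[16,19],[24,0],[33,15],[45,19],[47,15],[49,0]]
[[16,19],[24,0],[33,15],[45,19],[47,15],[49,0]]
[[16,19],[24,9],[33,15],[45,19],[47,15],[49,0]]
[[16,19],[24,9],[33,15],[45,19],[47,15],[49,0]]
[[16,19],[24,9],[33,15],[45,19],[47,15],[49,0]]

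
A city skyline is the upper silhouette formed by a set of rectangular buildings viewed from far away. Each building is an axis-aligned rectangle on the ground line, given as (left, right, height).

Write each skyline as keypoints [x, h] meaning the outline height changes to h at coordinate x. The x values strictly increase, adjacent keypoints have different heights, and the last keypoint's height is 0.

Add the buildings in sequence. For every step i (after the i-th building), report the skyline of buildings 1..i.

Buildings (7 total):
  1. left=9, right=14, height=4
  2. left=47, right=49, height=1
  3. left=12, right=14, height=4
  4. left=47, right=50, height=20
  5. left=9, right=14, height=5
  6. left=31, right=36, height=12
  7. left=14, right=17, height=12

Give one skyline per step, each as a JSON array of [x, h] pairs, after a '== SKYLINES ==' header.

== SKYLINES ==
[[9,4],[14,0]]
[[9,4],[14,0],[47,1],[49,0]]
[[9,4],[14,0],[47,1],[49,0]]
[[9,4],[14,0],[47,20],[50,0]]
[[9,5],[14,0],[47,20],[50,0]]
[[9,5],[14,0],[31,12],[36,0],[47,20],[50,0]]
[[9,5],[14,12],[17,0],[31,12],[36,0],[47,20],[50,0]]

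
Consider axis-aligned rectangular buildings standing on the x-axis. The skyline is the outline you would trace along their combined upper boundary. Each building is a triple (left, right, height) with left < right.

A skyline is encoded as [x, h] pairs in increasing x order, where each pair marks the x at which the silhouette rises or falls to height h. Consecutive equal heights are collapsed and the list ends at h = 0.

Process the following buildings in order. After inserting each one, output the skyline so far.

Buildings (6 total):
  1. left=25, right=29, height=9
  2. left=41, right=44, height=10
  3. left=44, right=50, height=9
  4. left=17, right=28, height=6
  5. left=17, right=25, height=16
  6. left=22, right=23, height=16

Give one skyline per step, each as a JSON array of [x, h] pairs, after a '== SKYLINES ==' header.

== SKYLINES ==
[[25,9],[29,0]]
[[25,9],[29,0],[41,10],[44,0]]
[[25,9],[29,0],[41,10],[44,9],[50,0]]
[[17,6],[25,9],[29,0],[41,10],[44,9],[50,0]]
[[17,16],[25,9],[29,0],[41,10],[44,9],[50,0]]
[[17,16],[25,9],[29,0],[41,10],[44,9],[50,0]]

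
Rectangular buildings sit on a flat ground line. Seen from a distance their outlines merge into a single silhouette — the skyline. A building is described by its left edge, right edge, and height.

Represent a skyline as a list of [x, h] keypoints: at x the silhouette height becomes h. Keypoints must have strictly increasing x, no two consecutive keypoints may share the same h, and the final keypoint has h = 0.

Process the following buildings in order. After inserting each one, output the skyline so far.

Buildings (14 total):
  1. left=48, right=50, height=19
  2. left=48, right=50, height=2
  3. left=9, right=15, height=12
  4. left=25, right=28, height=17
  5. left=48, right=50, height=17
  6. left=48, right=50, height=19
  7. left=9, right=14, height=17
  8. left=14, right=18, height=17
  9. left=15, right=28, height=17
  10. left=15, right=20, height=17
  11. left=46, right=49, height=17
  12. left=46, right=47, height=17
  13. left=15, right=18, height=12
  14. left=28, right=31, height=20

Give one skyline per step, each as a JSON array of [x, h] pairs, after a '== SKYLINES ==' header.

== SKYLINES ==
[[48,19],[50,0]]
[[48,19],[50,0]]
[[9,12],[15,0],[48,19],[50,0]]
[[9,12],[15,0],[25,17],[28,0],[48,19],[50,0]]
[[9,12],[15,0],[25,17],[28,0],[48,19],[50,0]]
[[9,12],[15,0],[25,17],[28,0],[48,19],[50,0]]
[[9,17],[14,12],[15,0],[25,17],[28,0],[48,19],[50,0]]
[[9,17],[18,0],[25,17],[28,0],[48,19],[50,0]]
[[9,17],[28,0],[48,19],[50,0]]
[[9,17],[28,0],[48,19],[50,0]]
[[9,17],[28,0],[46,17],[48,19],[50,0]]
[[9,17],[28,0],[46,17],[48,19],[50,0]]
[[9,17],[28,0],[46,17],[48,19],[50,0]]
[[9,17],[28,20],[31,0],[46,17],[48,19],[50,0]]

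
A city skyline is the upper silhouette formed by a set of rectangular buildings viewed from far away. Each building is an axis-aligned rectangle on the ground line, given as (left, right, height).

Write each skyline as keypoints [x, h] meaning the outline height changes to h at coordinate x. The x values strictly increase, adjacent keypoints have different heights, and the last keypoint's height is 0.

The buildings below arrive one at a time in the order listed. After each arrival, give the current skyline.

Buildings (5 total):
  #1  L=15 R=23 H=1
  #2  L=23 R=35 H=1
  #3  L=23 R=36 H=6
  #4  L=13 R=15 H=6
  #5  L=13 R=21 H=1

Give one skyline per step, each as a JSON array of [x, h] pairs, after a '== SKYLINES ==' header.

== SKYLINES ==
[[15,1],[23,0]]
[[15,1],[35,0]]
[[15,1],[23,6],[36,0]]
[[13,6],[15,1],[23,6],[36,0]]
[[13,6],[15,1],[23,6],[36,0]]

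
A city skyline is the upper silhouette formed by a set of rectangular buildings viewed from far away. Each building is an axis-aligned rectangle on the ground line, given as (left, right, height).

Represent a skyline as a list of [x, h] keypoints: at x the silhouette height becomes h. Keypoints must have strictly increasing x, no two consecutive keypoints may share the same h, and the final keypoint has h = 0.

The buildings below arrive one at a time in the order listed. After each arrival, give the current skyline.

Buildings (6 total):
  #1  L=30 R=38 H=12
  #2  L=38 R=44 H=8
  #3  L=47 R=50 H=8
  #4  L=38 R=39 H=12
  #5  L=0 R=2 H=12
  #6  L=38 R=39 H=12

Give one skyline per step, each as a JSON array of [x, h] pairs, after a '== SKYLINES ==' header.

== SKYLINES ==
[[30,12],[38,0]]
[[30,12],[38,8],[44,0]]
[[30,12],[38,8],[44,0],[47,8],[50,0]]
[[30,12],[39,8],[44,0],[47,8],[50,0]]
[[0,12],[2,0],[30,12],[39,8],[44,0],[47,8],[50,0]]
[[0,12],[2,0],[30,12],[39,8],[44,0],[47,8],[50,0]]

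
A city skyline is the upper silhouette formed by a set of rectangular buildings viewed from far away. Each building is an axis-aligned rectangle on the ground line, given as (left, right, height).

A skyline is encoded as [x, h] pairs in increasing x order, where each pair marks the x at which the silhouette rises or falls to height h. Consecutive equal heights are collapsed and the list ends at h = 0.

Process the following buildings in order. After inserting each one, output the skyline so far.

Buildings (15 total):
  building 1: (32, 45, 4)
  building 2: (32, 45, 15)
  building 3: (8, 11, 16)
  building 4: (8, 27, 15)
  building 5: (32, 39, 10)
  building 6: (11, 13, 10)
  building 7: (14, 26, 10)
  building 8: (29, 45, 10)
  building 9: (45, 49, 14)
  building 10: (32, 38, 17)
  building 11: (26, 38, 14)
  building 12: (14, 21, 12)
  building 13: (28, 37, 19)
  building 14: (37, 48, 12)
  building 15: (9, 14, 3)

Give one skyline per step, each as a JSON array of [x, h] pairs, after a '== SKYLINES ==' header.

== SKYLINES ==
[[32,4],[45,0]]
[[32,15],[45,0]]
[[8,16],[11,0],[32,15],[45,0]]
[[8,16],[11,15],[27,0],[32,15],[45,0]]
[[8,16],[11,15],[27,0],[32,15],[45,0]]
[[8,16],[11,15],[27,0],[32,15],[45,0]]
[[8,16],[11,15],[27,0],[32,15],[45,0]]
[[8,16],[11,15],[27,0],[29,10],[32,15],[45,0]]
[[8,16],[11,15],[27,0],[29,10],[32,15],[45,14],[49,0]]
[[8,16],[11,15],[27,0],[29,10],[32,17],[38,15],[45,14],[49,0]]
[[8,16],[11,15],[27,14],[32,17],[38,15],[45,14],[49,0]]
[[8,16],[11,15],[27,14],[32,17],[38,15],[45,14],[49,0]]
[[8,16],[11,15],[27,14],[28,19],[37,17],[38,15],[45,14],[49,0]]
[[8,16],[11,15],[27,14],[28,19],[37,17],[38,15],[45,14],[49,0]]
[[8,16],[11,15],[27,14],[28,19],[37,17],[38,15],[45,14],[49,0]]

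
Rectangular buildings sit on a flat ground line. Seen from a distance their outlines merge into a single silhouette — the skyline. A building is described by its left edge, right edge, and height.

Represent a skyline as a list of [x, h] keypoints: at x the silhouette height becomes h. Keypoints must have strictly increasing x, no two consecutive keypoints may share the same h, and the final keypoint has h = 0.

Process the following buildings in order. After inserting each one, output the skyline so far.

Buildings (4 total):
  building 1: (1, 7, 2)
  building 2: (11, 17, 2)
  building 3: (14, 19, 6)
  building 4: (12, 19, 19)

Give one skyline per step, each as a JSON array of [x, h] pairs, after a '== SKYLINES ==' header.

== SKYLINES ==
[[1,2],[7,0]]
[[1,2],[7,0],[11,2],[17,0]]
[[1,2],[7,0],[11,2],[14,6],[19,0]]
[[1,2],[7,0],[11,2],[12,19],[19,0]]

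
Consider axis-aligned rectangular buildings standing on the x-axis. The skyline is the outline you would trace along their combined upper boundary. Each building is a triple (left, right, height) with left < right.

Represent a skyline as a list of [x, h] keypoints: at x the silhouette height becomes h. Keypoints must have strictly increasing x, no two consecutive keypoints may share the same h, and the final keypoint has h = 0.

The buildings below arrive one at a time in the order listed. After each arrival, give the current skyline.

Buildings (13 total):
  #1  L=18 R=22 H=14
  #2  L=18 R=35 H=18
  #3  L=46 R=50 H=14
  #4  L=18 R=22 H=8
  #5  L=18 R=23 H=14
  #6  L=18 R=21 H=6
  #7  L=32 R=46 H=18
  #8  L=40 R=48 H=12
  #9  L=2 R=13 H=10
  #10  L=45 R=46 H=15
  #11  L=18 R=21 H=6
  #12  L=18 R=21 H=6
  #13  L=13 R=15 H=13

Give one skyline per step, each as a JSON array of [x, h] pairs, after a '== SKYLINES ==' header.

== SKYLINES ==
[[18,14],[22,0]]
[[18,18],[35,0]]
[[18,18],[35,0],[46,14],[50,0]]
[[18,18],[35,0],[46,14],[50,0]]
[[18,18],[35,0],[46,14],[50,0]]
[[18,18],[35,0],[46,14],[50,0]]
[[18,18],[46,14],[50,0]]
[[18,18],[46,14],[50,0]]
[[2,10],[13,0],[18,18],[46,14],[50,0]]
[[2,10],[13,0],[18,18],[46,14],[50,0]]
[[2,10],[13,0],[18,18],[46,14],[50,0]]
[[2,10],[13,0],[18,18],[46,14],[50,0]]
[[2,10],[13,13],[15,0],[18,18],[46,14],[50,0]]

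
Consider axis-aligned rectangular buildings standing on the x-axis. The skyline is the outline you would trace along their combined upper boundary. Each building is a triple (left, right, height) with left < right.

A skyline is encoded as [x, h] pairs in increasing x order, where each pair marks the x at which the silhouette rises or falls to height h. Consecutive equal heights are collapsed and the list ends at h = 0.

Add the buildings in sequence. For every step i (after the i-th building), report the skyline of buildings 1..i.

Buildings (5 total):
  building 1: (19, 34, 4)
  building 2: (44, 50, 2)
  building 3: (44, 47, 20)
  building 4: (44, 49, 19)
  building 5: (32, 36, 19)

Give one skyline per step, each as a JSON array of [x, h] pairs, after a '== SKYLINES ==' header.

== SKYLINES ==
[[19,4],[34,0]]
[[19,4],[34,0],[44,2],[50,0]]
[[19,4],[34,0],[44,20],[47,2],[50,0]]
[[19,4],[34,0],[44,20],[47,19],[49,2],[50,0]]
[[19,4],[32,19],[36,0],[44,20],[47,19],[49,2],[50,0]]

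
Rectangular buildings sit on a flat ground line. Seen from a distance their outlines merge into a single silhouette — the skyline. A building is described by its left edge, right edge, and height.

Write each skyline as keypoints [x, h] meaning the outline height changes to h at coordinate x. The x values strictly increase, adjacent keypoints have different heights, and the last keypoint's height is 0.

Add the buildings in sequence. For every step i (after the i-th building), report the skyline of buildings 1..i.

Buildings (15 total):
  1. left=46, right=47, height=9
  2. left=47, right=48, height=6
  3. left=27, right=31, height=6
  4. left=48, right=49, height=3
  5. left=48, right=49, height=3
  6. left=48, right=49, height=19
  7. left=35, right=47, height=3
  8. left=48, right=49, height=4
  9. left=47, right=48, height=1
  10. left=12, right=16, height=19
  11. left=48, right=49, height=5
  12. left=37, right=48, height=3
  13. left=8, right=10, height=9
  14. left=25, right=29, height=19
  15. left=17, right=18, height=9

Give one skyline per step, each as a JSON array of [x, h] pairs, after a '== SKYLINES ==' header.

== SKYLINES ==
[[46,9],[47,0]]
[[46,9],[47,6],[48,0]]
[[27,6],[31,0],[46,9],[47,6],[48,0]]
[[27,6],[31,0],[46,9],[47,6],[48,3],[49,0]]
[[27,6],[31,0],[46,9],[47,6],[48,3],[49,0]]
[[27,6],[31,0],[46,9],[47,6],[48,19],[49,0]]
[[27,6],[31,0],[35,3],[46,9],[47,6],[48,19],[49,0]]
[[27,6],[31,0],[35,3],[46,9],[47,6],[48,19],[49,0]]
[[27,6],[31,0],[35,3],[46,9],[47,6],[48,19],[49,0]]
[[12,19],[16,0],[27,6],[31,0],[35,3],[46,9],[47,6],[48,19],[49,0]]
[[12,19],[16,0],[27,6],[31,0],[35,3],[46,9],[47,6],[48,19],[49,0]]
[[12,19],[16,0],[27,6],[31,0],[35,3],[46,9],[47,6],[48,19],[49,0]]
[[8,9],[10,0],[12,19],[16,0],[27,6],[31,0],[35,3],[46,9],[47,6],[48,19],[49,0]]
[[8,9],[10,0],[12,19],[16,0],[25,19],[29,6],[31,0],[35,3],[46,9],[47,6],[48,19],[49,0]]
[[8,9],[10,0],[12,19],[16,0],[17,9],[18,0],[25,19],[29,6],[31,0],[35,3],[46,9],[47,6],[48,19],[49,0]]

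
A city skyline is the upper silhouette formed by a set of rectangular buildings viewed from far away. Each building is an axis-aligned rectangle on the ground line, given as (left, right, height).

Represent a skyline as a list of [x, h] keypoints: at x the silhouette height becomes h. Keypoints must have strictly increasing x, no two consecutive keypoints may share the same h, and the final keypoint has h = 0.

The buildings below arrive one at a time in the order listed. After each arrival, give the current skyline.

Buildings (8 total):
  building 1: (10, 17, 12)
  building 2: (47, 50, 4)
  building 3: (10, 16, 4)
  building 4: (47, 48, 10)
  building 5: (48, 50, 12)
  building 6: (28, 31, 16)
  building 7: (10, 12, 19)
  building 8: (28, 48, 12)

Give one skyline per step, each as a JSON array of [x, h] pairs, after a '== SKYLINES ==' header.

== SKYLINES ==
[[10,12],[17,0]]
[[10,12],[17,0],[47,4],[50,0]]
[[10,12],[17,0],[47,4],[50,0]]
[[10,12],[17,0],[47,10],[48,4],[50,0]]
[[10,12],[17,0],[47,10],[48,12],[50,0]]
[[10,12],[17,0],[28,16],[31,0],[47,10],[48,12],[50,0]]
[[10,19],[12,12],[17,0],[28,16],[31,0],[47,10],[48,12],[50,0]]
[[10,19],[12,12],[17,0],[28,16],[31,12],[50,0]]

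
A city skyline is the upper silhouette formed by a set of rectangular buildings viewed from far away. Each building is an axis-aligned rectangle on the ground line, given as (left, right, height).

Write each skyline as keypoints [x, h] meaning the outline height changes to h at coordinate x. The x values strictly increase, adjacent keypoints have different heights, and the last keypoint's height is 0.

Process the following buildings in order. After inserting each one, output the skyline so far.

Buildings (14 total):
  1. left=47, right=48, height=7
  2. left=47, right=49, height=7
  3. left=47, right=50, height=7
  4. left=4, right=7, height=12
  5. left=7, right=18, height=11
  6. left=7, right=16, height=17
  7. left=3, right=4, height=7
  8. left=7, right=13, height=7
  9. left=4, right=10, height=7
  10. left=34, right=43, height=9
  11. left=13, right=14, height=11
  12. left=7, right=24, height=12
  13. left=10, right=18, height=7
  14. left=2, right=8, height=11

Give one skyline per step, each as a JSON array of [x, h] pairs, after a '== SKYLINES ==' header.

== SKYLINES ==
[[47,7],[48,0]]
[[47,7],[49,0]]
[[47,7],[50,0]]
[[4,12],[7,0],[47,7],[50,0]]
[[4,12],[7,11],[18,0],[47,7],[50,0]]
[[4,12],[7,17],[16,11],[18,0],[47,7],[50,0]]
[[3,7],[4,12],[7,17],[16,11],[18,0],[47,7],[50,0]]
[[3,7],[4,12],[7,17],[16,11],[18,0],[47,7],[50,0]]
[[3,7],[4,12],[7,17],[16,11],[18,0],[47,7],[50,0]]
[[3,7],[4,12],[7,17],[16,11],[18,0],[34,9],[43,0],[47,7],[50,0]]
[[3,7],[4,12],[7,17],[16,11],[18,0],[34,9],[43,0],[47,7],[50,0]]
[[3,7],[4,12],[7,17],[16,12],[24,0],[34,9],[43,0],[47,7],[50,0]]
[[3,7],[4,12],[7,17],[16,12],[24,0],[34,9],[43,0],[47,7],[50,0]]
[[2,11],[4,12],[7,17],[16,12],[24,0],[34,9],[43,0],[47,7],[50,0]]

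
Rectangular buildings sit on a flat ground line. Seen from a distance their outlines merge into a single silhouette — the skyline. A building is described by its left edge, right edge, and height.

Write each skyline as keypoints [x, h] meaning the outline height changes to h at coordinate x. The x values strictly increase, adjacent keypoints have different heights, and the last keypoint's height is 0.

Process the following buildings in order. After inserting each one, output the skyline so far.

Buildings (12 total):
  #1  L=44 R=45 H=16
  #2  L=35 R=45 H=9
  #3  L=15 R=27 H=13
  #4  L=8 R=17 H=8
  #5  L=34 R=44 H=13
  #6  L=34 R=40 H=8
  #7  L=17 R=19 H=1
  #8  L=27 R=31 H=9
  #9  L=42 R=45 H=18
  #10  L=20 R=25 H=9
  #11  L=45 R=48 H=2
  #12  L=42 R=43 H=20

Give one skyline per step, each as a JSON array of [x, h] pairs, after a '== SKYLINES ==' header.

== SKYLINES ==
[[44,16],[45,0]]
[[35,9],[44,16],[45,0]]
[[15,13],[27,0],[35,9],[44,16],[45,0]]
[[8,8],[15,13],[27,0],[35,9],[44,16],[45,0]]
[[8,8],[15,13],[27,0],[34,13],[44,16],[45,0]]
[[8,8],[15,13],[27,0],[34,13],[44,16],[45,0]]
[[8,8],[15,13],[27,0],[34,13],[44,16],[45,0]]
[[8,8],[15,13],[27,9],[31,0],[34,13],[44,16],[45,0]]
[[8,8],[15,13],[27,9],[31,0],[34,13],[42,18],[45,0]]
[[8,8],[15,13],[27,9],[31,0],[34,13],[42,18],[45,0]]
[[8,8],[15,13],[27,9],[31,0],[34,13],[42,18],[45,2],[48,0]]
[[8,8],[15,13],[27,9],[31,0],[34,13],[42,20],[43,18],[45,2],[48,0]]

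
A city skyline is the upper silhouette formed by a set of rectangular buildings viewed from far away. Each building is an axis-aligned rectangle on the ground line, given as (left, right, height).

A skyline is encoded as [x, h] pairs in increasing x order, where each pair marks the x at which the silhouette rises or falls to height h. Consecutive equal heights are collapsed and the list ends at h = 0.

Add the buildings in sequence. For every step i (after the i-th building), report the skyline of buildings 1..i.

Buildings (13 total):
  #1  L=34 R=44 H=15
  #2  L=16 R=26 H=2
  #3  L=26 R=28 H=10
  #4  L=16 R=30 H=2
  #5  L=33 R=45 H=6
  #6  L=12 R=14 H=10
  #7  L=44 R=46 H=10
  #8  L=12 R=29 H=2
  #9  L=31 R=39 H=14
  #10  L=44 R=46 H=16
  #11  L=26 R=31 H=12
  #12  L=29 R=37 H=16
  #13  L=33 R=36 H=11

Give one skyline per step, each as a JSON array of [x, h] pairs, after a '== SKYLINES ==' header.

== SKYLINES ==
[[34,15],[44,0]]
[[16,2],[26,0],[34,15],[44,0]]
[[16,2],[26,10],[28,0],[34,15],[44,0]]
[[16,2],[26,10],[28,2],[30,0],[34,15],[44,0]]
[[16,2],[26,10],[28,2],[30,0],[33,6],[34,15],[44,6],[45,0]]
[[12,10],[14,0],[16,2],[26,10],[28,2],[30,0],[33,6],[34,15],[44,6],[45,0]]
[[12,10],[14,0],[16,2],[26,10],[28,2],[30,0],[33,6],[34,15],[44,10],[46,0]]
[[12,10],[14,2],[26,10],[28,2],[30,0],[33,6],[34,15],[44,10],[46,0]]
[[12,10],[14,2],[26,10],[28,2],[30,0],[31,14],[34,15],[44,10],[46,0]]
[[12,10],[14,2],[26,10],[28,2],[30,0],[31,14],[34,15],[44,16],[46,0]]
[[12,10],[14,2],[26,12],[31,14],[34,15],[44,16],[46,0]]
[[12,10],[14,2],[26,12],[29,16],[37,15],[44,16],[46,0]]
[[12,10],[14,2],[26,12],[29,16],[37,15],[44,16],[46,0]]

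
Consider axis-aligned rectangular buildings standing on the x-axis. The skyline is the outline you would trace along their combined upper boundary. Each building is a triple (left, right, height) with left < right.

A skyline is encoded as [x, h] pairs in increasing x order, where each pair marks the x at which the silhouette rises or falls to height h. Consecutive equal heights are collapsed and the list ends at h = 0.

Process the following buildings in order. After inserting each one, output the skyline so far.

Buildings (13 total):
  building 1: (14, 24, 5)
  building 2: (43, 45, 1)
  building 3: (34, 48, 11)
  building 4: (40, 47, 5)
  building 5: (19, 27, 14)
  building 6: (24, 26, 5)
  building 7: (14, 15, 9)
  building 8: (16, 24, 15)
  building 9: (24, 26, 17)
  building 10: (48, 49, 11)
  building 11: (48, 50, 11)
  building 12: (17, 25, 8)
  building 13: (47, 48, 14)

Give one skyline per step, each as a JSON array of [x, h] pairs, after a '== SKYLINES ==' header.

== SKYLINES ==
[[14,5],[24,0]]
[[14,5],[24,0],[43,1],[45,0]]
[[14,5],[24,0],[34,11],[48,0]]
[[14,5],[24,0],[34,11],[48,0]]
[[14,5],[19,14],[27,0],[34,11],[48,0]]
[[14,5],[19,14],[27,0],[34,11],[48,0]]
[[14,9],[15,5],[19,14],[27,0],[34,11],[48,0]]
[[14,9],[15,5],[16,15],[24,14],[27,0],[34,11],[48,0]]
[[14,9],[15,5],[16,15],[24,17],[26,14],[27,0],[34,11],[48,0]]
[[14,9],[15,5],[16,15],[24,17],[26,14],[27,0],[34,11],[49,0]]
[[14,9],[15,5],[16,15],[24,17],[26,14],[27,0],[34,11],[50,0]]
[[14,9],[15,5],[16,15],[24,17],[26,14],[27,0],[34,11],[50,0]]
[[14,9],[15,5],[16,15],[24,17],[26,14],[27,0],[34,11],[47,14],[48,11],[50,0]]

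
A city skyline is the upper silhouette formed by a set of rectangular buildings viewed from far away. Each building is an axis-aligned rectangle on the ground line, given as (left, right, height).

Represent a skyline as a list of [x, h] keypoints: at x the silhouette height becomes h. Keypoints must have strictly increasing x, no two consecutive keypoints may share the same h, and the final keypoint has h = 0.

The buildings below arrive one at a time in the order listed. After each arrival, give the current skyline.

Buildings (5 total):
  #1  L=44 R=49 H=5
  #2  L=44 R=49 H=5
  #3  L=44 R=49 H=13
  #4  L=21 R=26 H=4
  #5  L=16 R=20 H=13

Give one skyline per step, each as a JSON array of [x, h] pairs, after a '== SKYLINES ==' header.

== SKYLINES ==
[[44,5],[49,0]]
[[44,5],[49,0]]
[[44,13],[49,0]]
[[21,4],[26,0],[44,13],[49,0]]
[[16,13],[20,0],[21,4],[26,0],[44,13],[49,0]]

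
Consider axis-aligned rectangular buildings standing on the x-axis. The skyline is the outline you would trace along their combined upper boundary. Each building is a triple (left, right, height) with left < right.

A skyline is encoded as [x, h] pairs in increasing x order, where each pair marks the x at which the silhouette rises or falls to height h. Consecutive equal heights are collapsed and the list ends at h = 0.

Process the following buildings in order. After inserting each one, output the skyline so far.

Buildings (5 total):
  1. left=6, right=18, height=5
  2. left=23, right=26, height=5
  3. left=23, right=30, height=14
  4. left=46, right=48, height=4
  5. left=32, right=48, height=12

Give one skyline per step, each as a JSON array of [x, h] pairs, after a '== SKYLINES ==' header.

== SKYLINES ==
[[6,5],[18,0]]
[[6,5],[18,0],[23,5],[26,0]]
[[6,5],[18,0],[23,14],[30,0]]
[[6,5],[18,0],[23,14],[30,0],[46,4],[48,0]]
[[6,5],[18,0],[23,14],[30,0],[32,12],[48,0]]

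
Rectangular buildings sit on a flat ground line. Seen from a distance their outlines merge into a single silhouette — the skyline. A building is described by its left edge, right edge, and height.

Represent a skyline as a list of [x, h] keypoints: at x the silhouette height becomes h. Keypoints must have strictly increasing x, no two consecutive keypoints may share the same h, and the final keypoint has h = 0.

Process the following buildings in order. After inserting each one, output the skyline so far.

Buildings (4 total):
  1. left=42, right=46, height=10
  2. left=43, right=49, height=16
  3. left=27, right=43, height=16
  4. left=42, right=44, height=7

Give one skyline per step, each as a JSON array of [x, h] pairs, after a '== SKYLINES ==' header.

== SKYLINES ==
[[42,10],[46,0]]
[[42,10],[43,16],[49,0]]
[[27,16],[49,0]]
[[27,16],[49,0]]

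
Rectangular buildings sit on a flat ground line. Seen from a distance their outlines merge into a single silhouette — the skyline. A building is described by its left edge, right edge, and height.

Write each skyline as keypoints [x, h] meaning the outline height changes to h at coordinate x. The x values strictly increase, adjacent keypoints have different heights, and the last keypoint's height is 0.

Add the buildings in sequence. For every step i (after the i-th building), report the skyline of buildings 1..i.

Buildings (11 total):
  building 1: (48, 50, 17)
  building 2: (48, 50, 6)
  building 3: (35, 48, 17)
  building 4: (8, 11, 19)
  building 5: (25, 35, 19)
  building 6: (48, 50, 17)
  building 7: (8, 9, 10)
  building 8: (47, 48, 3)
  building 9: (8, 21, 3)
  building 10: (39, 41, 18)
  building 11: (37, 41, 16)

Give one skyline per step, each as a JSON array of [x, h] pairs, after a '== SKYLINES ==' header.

== SKYLINES ==
[[48,17],[50,0]]
[[48,17],[50,0]]
[[35,17],[50,0]]
[[8,19],[11,0],[35,17],[50,0]]
[[8,19],[11,0],[25,19],[35,17],[50,0]]
[[8,19],[11,0],[25,19],[35,17],[50,0]]
[[8,19],[11,0],[25,19],[35,17],[50,0]]
[[8,19],[11,0],[25,19],[35,17],[50,0]]
[[8,19],[11,3],[21,0],[25,19],[35,17],[50,0]]
[[8,19],[11,3],[21,0],[25,19],[35,17],[39,18],[41,17],[50,0]]
[[8,19],[11,3],[21,0],[25,19],[35,17],[39,18],[41,17],[50,0]]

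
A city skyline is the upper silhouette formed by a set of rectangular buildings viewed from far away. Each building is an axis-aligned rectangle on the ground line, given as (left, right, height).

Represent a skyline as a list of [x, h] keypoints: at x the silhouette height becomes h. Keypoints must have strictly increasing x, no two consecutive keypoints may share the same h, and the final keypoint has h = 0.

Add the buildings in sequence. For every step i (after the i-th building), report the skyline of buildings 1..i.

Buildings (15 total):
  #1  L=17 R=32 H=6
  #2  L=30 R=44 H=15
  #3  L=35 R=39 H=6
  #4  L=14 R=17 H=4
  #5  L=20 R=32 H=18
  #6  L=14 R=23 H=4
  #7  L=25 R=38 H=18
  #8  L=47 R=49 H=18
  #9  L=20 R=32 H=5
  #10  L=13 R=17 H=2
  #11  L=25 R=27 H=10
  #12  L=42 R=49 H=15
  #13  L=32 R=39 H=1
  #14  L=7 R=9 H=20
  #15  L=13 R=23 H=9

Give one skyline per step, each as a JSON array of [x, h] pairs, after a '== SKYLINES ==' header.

== SKYLINES ==
[[17,6],[32,0]]
[[17,6],[30,15],[44,0]]
[[17,6],[30,15],[44,0]]
[[14,4],[17,6],[30,15],[44,0]]
[[14,4],[17,6],[20,18],[32,15],[44,0]]
[[14,4],[17,6],[20,18],[32,15],[44,0]]
[[14,4],[17,6],[20,18],[38,15],[44,0]]
[[14,4],[17,6],[20,18],[38,15],[44,0],[47,18],[49,0]]
[[14,4],[17,6],[20,18],[38,15],[44,0],[47,18],[49,0]]
[[13,2],[14,4],[17,6],[20,18],[38,15],[44,0],[47,18],[49,0]]
[[13,2],[14,4],[17,6],[20,18],[38,15],[44,0],[47,18],[49,0]]
[[13,2],[14,4],[17,6],[20,18],[38,15],[47,18],[49,0]]
[[13,2],[14,4],[17,6],[20,18],[38,15],[47,18],[49,0]]
[[7,20],[9,0],[13,2],[14,4],[17,6],[20,18],[38,15],[47,18],[49,0]]
[[7,20],[9,0],[13,9],[20,18],[38,15],[47,18],[49,0]]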